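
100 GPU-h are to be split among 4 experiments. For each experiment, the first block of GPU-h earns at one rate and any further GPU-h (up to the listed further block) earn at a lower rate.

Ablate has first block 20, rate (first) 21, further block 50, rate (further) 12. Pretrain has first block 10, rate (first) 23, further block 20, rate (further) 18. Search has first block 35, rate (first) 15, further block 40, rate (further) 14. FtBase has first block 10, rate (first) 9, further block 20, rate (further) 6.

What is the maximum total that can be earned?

Order all 8 blocks by rate: Pretrain/first 23 > Ablate/first 21 > Pretrain/second 18 > Search/first 15 > Search/second 14 > Ablate/second 12 > FtBase/first 9 > FtBase/second 6.
Fill Pretrain first block (10 at 23) — 90 left.
Ablate first at 21: fill all 20 — 70 left.
Pretrain second at 18: fill all 20 — 50 left.
Search/first (15): +35 — 15 left.
Search/second: +15 of 40 at 14; pool empty.
Total = 23×10 + 21×20 + 18×20 + 15×35 + 14×15 = 1745.

1745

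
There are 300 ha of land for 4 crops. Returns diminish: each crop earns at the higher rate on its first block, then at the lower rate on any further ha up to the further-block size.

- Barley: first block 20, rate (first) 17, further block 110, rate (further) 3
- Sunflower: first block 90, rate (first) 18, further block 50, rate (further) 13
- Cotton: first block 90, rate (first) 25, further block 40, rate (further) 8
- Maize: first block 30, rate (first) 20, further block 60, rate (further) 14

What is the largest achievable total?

Rank every tier by rate: Cotton/tier1 25 > Maize/tier1 20 > Sunflower/tier1 18 > Barley/tier1 17 > Maize/tier2 14 > Sunflower/tier2 13 > Cotton/tier2 8 > Barley/tier2 3.
Fill Cotton tier1 block (90 at 25) → 210 left.
Maize tier1 at 20: fill all 30 → 180 left.
Fill Sunflower tier1 block (90 at 18) → 90 left.
Barley/tier1 (17): +20 → 70 left.
Fill Maize tier2 block (60 at 14) → 10 left.
Sunflower/tier2: +10 of 50 at 13; pool empty.
Total = 25×90 + 20×30 + 18×90 + 17×20 + 14×60 + 13×10 = 5780.

5780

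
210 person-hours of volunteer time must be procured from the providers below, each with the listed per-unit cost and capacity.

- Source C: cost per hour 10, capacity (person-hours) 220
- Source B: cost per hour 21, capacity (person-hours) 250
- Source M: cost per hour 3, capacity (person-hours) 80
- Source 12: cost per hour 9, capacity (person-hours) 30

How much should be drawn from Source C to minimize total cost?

Fill from the cheapest provider first.
Source M at 3: take all 80 person-hours → 130 still needed.
Source 12 at 9: take all 30 person-hours → 100 still needed.
Source C (10): take the remaining 100 → done.
Source B: unused.

100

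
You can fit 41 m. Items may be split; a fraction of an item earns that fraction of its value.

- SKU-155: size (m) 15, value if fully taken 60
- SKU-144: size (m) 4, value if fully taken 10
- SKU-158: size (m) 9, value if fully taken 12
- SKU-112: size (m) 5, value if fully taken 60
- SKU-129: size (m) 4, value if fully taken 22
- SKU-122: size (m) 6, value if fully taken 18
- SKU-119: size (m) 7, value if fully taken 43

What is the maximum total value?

Sort by value density: SKU-112 60/5≈12, SKU-119 43/7≈6.14, SKU-129 22/4≈5.5, SKU-155 60/15≈4, SKU-122 18/6≈3, SKU-144 10/4≈2.5, SKU-158 12/9≈1.33.
Take all of SKU-112 (5 m, value 60) ; 36 m left.
Take all of SKU-119 (7 m, value 43) ; 29 m left.
SKU-129: take in full, 4 m for value 22 ; 25 left.
SKU-155: take in full, 15 m for value 60 ; 10 left.
All 6 m of SKU-122 fit (value 18) ; 4 remain.
Take all of SKU-144 (4 m, value 10) ; 0 m left.
Total value = 213.

213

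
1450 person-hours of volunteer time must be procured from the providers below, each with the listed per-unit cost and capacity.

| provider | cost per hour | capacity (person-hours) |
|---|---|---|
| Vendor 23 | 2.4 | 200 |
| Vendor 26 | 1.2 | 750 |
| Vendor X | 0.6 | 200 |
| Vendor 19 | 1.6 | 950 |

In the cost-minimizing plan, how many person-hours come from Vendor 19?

500

Cheapest first:
Vendor X at 0.6: take all 200 person-hours ; 1250 still needed.
Vendor 26 at 1.2: take all 750 person-hours ; 500 still needed.
Take 500 from Vendor 19 at 1.6 to finish.
Vendor 23: unused.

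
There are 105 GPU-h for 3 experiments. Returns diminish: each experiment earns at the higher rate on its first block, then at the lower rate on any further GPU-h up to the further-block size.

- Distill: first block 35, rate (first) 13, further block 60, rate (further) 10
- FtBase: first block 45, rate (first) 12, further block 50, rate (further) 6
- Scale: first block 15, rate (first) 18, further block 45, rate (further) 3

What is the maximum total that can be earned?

1365

Treat each block as its own option and order by rate: Scale/T1 18 > Distill/T1 13 > FtBase/T1 12 > Distill/T2 10 > FtBase/T2 6 > Scale/T2 3.
Fill Scale T1 block (15 at 18) → 90 left.
Fill Distill T1 block (35 at 13) → 55 left.
FtBase T1 at 12: fill all 45 → 10 left.
Distill T2 at 10: only 10 left, fill 10.
Total = 18×15 + 13×35 + 12×45 + 10×10 = 1365.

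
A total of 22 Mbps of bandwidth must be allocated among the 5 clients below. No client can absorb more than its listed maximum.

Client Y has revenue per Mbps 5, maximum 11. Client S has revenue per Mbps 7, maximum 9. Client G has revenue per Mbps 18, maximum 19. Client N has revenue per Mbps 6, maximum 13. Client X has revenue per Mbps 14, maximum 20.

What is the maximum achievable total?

384

Rank by revenue per Mbps: Client G 18 > Client X 14 > Client S 7 > Client N 6 > Client Y 5.
Give Client G 19 to hit its cap of 19 ; 3 left.
Only 3 left; Client X takes them to reach 3.
Total = 18×19 + 14×3 = 384.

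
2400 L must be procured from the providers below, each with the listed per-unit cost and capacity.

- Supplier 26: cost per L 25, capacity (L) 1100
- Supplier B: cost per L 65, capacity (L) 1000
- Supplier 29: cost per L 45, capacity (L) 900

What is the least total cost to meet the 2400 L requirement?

Cheapest first:
Take 1100 from Supplier 26 at 25 → need 1300 more.
Supplier 29 (45): use full 900 → 400 L to go.
Supplier B at 65: take 400 of its 1000 → requirement met.
Cost = 1100×25 + 900×45 + 400×65 = 94000.

94000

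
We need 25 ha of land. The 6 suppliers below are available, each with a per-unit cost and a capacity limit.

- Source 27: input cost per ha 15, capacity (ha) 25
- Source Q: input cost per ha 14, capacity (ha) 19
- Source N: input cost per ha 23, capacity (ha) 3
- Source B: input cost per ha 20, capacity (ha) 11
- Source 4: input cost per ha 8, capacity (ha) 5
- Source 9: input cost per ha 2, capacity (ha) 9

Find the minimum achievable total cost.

Fill from the cheapest supplier first.
Source 9 at 2: take all 9 ha → 16 still needed.
Source 4 (8): use full 5 → 11 ha to go.
Source Q (14): take the remaining 11 → done.
Source 27, Source B, Source N: unused.
Cost = 9×2 + 5×8 + 11×14 = 212.

212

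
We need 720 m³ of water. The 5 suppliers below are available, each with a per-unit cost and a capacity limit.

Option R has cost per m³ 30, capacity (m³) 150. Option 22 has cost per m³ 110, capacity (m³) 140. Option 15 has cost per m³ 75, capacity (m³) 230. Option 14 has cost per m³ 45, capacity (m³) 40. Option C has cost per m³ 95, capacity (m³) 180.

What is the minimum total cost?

Fill from the cheapest supplier first.
Take 150 from Option R at 30 ; need 570 more.
Option 14 (45): use full 40 ; 530 m³ to go.
Option 15 (75): use full 230 ; 300 m³ to go.
Option C (95): use full 180 ; 120 m³ to go.
Option 22 (110): take the remaining 120 ; done.
Cost = 150×30 + 40×45 + 230×75 + 180×95 + 120×110 = 53850.

53850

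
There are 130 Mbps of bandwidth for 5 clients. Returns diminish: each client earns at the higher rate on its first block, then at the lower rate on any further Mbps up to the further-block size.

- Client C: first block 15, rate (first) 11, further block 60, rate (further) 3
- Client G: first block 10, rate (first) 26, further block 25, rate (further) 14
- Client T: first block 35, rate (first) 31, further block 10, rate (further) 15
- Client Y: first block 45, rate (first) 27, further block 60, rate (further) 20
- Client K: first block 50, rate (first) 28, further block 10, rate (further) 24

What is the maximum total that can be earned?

3700

Order all 10 blocks by rate: Client T/tier1 31 > Client K/tier1 28 > Client Y/tier1 27 > Client G/tier1 26 > Client K/tier2 24 > Client Y/tier2 20 > Client T/tier2 15 > Client G/tier2 14 > Client C/tier1 11 > Client C/tier2 3.
Client T/tier1 (31): +35 ; 95 left.
Client K/tier1 (28): +50 ; 45 left.
Fill Client Y tier1 block (45 at 27) ; 0 left.
Total = 31×35 + 28×50 + 27×45 = 3700.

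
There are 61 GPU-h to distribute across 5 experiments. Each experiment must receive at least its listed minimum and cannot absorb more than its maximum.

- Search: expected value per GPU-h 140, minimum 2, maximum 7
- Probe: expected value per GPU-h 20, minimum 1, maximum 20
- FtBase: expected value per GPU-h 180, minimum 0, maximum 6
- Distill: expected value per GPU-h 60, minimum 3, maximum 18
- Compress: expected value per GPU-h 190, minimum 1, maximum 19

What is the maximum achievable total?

6970

Meeting every minimum uses 2+1+0+3+1 = 7 GPU-h, leaving 54.
Order the experiments by expected value per GPU-h: Compress 190 > FtBase 180 > Search 140 > Distill 60 > Probe 20.
Compress takes 18 more to reach its cap of 19 ; 36 left.
FtBase: +6 to 6 (cap) ; 30 left.
Search: +5 to 7 (cap) ; 25 left.
Give Distill 15 more to hit its cap of 18 ; 10 left.
Only 10 left; Probe takes them to reach 11.
Total = 140×7 + 20×11 + 180×6 + 60×18 + 190×19 = 6970.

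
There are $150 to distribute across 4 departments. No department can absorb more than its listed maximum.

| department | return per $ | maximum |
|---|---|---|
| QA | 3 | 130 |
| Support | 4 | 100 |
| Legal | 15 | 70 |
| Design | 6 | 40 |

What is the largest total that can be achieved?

1450

Order the departments by return per $: Legal 15 > Design 6 > Support 4 > QA 3.
Give Legal 70 to hit its cap of 70 — 80 left.
Design: +40 to 40 (cap) — 40 left.
Support has room for 100 but only 40 remain, so it gets 40.
Total = 4×40 + 15×70 + 6×40 = 1450.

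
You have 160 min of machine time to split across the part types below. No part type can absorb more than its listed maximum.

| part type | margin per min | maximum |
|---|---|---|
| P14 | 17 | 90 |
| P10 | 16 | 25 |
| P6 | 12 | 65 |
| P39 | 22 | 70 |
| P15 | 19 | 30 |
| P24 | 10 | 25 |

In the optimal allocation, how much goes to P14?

60

Rank by margin per min: P39 22 > P15 19 > P14 17 > P10 16 > P6 12 > P24 10.
Give P39 70 to hit its cap of 70 → 90 left.
Give P15 30 to hit its cap of 30 → 60 left.
P14: +60 (room for 90) → 60. Pool exhausted.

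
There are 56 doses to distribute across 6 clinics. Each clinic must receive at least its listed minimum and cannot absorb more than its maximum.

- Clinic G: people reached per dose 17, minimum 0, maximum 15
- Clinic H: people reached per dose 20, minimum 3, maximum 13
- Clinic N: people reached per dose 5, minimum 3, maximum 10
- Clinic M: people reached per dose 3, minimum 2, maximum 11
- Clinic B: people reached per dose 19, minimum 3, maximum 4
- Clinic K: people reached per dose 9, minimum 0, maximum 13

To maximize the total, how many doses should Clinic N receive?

9

Meeting every minimum uses 0+3+3+2+3+0 = 11 doses, leaving 45.
Order the clinics by people reached per dose: Clinic H 20 > Clinic B 19 > Clinic G 17 > Clinic K 9 > Clinic N 5 > Clinic M 3.
Clinic H: +10 to 13 (cap) — 35 left.
Clinic B: +1 to 4 (cap) — 34 left.
Give Clinic G 15 more to hit its cap of 15 — 19 left.
Clinic K takes 13 more to reach its cap of 13 — 6 left.
Clinic N has room for 7 more but only 6 remain, so it gets 9.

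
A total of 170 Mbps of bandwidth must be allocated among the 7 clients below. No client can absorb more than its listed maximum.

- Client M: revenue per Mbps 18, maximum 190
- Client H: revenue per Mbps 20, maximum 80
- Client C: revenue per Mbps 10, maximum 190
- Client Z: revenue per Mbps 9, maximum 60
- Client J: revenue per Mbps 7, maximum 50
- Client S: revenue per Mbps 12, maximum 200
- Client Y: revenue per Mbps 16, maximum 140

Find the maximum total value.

3220

Highest revenue per Mbps first: Client H 20 > Client M 18 > Client Y 16 > Client S 12 > Client C 10 > Client Z 9 > Client J 7.
Client H: +80 to 80 (cap) → 90 left.
Client M has room for 190 but only 90 remain, so it gets 90.
Total = 18×90 + 20×80 = 3220.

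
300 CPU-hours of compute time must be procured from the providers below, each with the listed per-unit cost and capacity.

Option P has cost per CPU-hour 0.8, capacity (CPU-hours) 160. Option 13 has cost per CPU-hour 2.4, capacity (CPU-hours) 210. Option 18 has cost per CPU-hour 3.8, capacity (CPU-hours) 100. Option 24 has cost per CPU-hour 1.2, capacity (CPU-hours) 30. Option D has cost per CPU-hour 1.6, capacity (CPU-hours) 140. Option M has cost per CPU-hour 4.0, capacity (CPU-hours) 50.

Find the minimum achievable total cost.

340

Cheapest first:
Option P at 0.8: take all 160 CPU-hours ; 140 still needed.
Take 30 from Option 24 at 1.2 ; need 110 more.
Option D (1.6): take the remaining 110 ; done.
Option 13, Option 18, Option M: unused.
Cost = 160×0.8 + 30×1.2 + 110×1.6 = 340.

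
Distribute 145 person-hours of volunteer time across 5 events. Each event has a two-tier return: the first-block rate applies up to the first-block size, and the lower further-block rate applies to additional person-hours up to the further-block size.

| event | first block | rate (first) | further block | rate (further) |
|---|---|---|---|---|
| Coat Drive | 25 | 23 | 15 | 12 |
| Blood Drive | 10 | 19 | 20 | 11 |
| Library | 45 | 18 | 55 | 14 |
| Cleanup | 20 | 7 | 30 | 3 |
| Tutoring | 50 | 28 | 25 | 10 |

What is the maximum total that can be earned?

3185

Order all 10 blocks by rate: Tutoring/tier1 28 > Coat Drive/tier1 23 > Blood Drive/tier1 19 > Library/tier1 18 > Library/tier2 14 > Coat Drive/tier2 12 > Blood Drive/tier2 11 > Tutoring/tier2 10 > Cleanup/tier1 7 > Cleanup/tier2 3.
Tutoring/tier1 (28): +50 — 95 left.
Coat Drive tier1 at 23: fill all 25 — 70 left.
Blood Drive/tier1 (19): +10 — 60 left.
Library tier1 at 18: fill all 45 — 15 left.
15 remain; put them into Library tier2 at 14.
Total = 28×50 + 23×25 + 19×10 + 18×45 + 14×15 = 3185.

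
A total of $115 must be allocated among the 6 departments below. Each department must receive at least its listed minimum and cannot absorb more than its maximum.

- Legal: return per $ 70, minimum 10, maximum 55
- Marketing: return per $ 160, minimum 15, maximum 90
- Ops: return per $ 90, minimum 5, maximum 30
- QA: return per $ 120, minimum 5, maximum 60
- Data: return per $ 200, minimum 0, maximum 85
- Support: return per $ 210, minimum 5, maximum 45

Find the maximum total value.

Meeting every minimum uses 10+15+5+5+0+5 = 40 $, leaving 75.
Order the departments by return per $: Support 210 > Data 200 > Marketing 160 > QA 120 > Ops 90 > Legal 70.
Support: +40 to 45 (cap) — 35 left.
Data: +35 (room for 85) → 35. Pool exhausted.
Total = 70×10 + 160×15 + 90×5 + 120×5 + 200×35 + 210×45 = 20600.

20600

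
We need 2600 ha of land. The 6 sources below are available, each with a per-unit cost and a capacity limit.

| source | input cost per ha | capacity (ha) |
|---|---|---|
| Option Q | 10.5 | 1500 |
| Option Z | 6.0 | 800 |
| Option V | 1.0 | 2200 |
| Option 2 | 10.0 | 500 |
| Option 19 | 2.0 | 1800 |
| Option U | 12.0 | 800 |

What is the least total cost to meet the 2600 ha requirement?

Fill from the cheapest source first.
Option V (1.0): use full 2200 — 400 ha to go.
Option 19 at 2.0: take 400 of its 1800 — requirement met.
Option Z, Option 2, Option Q, Option U: unused.
Cost = 2200×1.0 + 400×2.0 = 3000.

3000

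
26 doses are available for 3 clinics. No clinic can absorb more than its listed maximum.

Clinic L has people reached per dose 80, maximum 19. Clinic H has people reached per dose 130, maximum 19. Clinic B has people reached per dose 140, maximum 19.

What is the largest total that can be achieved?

3570

Order the clinics by people reached per dose: Clinic B 140 > Clinic H 130 > Clinic L 80.
Clinic B takes 19 to reach its cap of 19 → 7 left.
Clinic H has room for 19 but only 7 remain, so it gets 7.
Total = 130×7 + 140×19 = 3570.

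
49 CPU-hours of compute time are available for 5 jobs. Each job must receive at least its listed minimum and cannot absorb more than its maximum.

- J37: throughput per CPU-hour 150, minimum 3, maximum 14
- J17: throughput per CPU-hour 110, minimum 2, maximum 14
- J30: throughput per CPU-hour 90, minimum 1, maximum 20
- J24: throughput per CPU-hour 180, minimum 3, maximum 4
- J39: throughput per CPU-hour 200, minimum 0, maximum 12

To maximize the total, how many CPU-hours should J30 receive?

Meeting every minimum uses 3+2+1+3+0 = 9 CPU-hours, leaving 40.
Highest throughput per CPU-hour first: J39 200 > J24 180 > J37 150 > J17 110 > J30 90.
Give J39 12 more to hit its cap of 12 ; 28 left.
J24 takes 1 more to reach its cap of 4 ; 27 left.
Give J37 11 more to hit its cap of 14 ; 16 left.
J17 takes 12 more to reach its cap of 14 ; 4 left.
Only 4 left; J30 takes them to reach 5.

5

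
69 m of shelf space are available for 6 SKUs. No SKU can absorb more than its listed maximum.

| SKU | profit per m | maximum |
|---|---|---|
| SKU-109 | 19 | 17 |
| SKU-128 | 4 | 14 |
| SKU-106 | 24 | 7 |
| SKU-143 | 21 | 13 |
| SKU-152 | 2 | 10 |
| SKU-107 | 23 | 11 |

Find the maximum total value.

Order the SKUs by profit per m: SKU-106 24 > SKU-107 23 > SKU-143 21 > SKU-109 19 > SKU-128 4 > SKU-152 2.
SKU-106 takes 7 to reach its cap of 7 — 62 left.
SKU-107: +11 to 11 (cap) — 51 left.
SKU-143: +13 to 13 (cap) — 38 left.
SKU-109 takes 17 to reach its cap of 17 — 21 left.
SKU-128 takes 14 to reach its cap of 14 — 7 left.
SKU-152 has room for 10 but only 7 remain, so it gets 7.
Total = 19×17 + 4×14 + 24×7 + 21×13 + 2×7 + 23×11 = 1087.

1087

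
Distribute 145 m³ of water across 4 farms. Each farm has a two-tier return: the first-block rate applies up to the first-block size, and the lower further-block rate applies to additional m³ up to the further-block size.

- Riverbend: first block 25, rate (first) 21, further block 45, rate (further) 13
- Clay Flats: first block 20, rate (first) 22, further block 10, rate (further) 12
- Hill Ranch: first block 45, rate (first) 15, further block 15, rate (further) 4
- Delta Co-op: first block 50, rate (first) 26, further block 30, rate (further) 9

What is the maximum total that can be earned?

Rank every tier by rate: Delta Co-op/T1 26 > Clay Flats/T1 22 > Riverbend/T1 21 > Hill Ranch/T1 15 > Riverbend/T2 13 > Clay Flats/T2 12 > Delta Co-op/T2 9 > Hill Ranch/T2 4.
Delta Co-op T1 at 26: fill all 50 — 95 left.
Fill Clay Flats T1 block (20 at 22) — 75 left.
Riverbend/T1 (21): +25 — 50 left.
Hill Ranch T1 at 15: fill all 45 — 5 left.
Riverbend/T2: +5 of 45 at 13; pool empty.
Total = 26×50 + 22×20 + 21×25 + 15×45 + 13×5 = 3005.

3005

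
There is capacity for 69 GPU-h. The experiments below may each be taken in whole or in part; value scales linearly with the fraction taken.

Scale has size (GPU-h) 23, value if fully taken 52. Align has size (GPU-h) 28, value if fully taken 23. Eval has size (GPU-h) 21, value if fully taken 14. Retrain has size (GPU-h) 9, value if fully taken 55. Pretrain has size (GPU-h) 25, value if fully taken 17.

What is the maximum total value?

Sort by value density: Retrain 55/9≈6.11, Scale 52/23≈2.26, Align 23/28≈0.821, Pretrain 17/25≈0.68, Eval 14/21≈0.667.
Retrain: take in full, 9 GPU-h for value 55 — 60 left.
Take all of Scale (23 GPU-h, value 52) — 37 GPU-h left.
All 28 GPU-h of Align fit (value 23) — 9 remain.
Fill the last 9 GPU-h with part of Pretrain: 9/25 of it earns 6.12.
Total value = 136.12.

136.12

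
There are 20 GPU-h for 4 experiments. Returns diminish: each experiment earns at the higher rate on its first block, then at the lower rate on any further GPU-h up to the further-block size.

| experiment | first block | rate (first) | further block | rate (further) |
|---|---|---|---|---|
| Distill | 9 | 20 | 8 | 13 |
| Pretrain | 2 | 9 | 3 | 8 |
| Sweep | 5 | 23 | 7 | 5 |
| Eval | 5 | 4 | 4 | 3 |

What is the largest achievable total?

Order all 8 blocks by rate: Sweep/tier1 23 > Distill/tier1 20 > Distill/tier2 13 > Pretrain/tier1 9 > Pretrain/tier2 8 > Sweep/tier2 5 > Eval/tier1 4 > Eval/tier2 3.
Sweep/tier1 (23): +5 ; 15 left.
Distill tier1 at 20: fill all 9 ; 6 left.
6 remain; put them into Distill tier2 at 13.
Total = 23×5 + 20×9 + 13×6 = 373.

373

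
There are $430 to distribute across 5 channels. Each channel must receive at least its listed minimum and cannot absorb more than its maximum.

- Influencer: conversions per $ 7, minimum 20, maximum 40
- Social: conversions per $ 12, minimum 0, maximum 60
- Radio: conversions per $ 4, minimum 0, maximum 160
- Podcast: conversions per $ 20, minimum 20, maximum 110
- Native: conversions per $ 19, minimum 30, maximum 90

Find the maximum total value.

Meeting every minimum uses 20+0+0+20+30 = 70 $, leaving 360.
Highest conversions per $ first: Podcast 20 > Native 19 > Social 12 > Influencer 7 > Radio 4.
Podcast takes 90 more to reach its cap of 110 — 270 left.
Native takes 60 more to reach its cap of 90 — 210 left.
Social takes 60 more to reach its cap of 60 — 150 left.
Influencer: +20 to 40 (cap) — 130 left.
Radio: +130 (room for 160) → 130. Pool exhausted.
Total = 7×40 + 12×60 + 4×130 + 20×110 + 19×90 = 5430.

5430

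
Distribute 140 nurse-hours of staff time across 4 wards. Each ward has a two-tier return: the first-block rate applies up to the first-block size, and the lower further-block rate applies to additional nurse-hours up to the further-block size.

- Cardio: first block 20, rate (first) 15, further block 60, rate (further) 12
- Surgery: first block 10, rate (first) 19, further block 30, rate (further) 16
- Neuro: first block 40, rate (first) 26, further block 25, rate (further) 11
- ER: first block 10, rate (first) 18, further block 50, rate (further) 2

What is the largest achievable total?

2550

Order all 8 blocks by rate: Neuro/tier1 26 > Surgery/tier1 19 > ER/tier1 18 > Surgery/tier2 16 > Cardio/tier1 15 > Cardio/tier2 12 > Neuro/tier2 11 > ER/tier2 2.
Fill Neuro tier1 block (40 at 26) → 100 left.
Surgery/tier1 (19): +10 → 90 left.
ER tier1 at 18: fill all 10 → 80 left.
Surgery/tier2 (16): +30 → 50 left.
Cardio/tier1 (15): +20 → 30 left.
Cardio tier2 at 12: only 30 left, fill 30.
Total = 26×40 + 19×10 + 18×10 + 16×30 + 15×20 + 12×30 = 2550.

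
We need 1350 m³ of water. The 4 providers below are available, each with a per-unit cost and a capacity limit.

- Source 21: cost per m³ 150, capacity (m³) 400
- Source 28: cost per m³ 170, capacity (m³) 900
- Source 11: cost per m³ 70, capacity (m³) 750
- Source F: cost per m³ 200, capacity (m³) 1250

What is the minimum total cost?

Use providers in increasing cost order.
Take 750 from Source 11 at 70 → need 600 more.
Source 21 at 150: take all 400 m³ → 200 still needed.
Source 28 at 170: take 200 of its 900 → requirement met.
Source F: unused.
Cost = 750×70 + 400×150 + 200×170 = 146500.

146500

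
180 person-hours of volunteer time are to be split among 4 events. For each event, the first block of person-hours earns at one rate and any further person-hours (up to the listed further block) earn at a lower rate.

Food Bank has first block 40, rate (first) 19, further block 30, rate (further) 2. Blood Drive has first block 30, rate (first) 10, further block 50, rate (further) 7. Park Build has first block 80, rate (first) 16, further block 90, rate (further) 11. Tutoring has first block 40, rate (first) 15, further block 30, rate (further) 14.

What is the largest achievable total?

Rank every tier by rate: Food Bank/T1 19 > Park Build/T1 16 > Tutoring/T1 15 > Tutoring/T2 14 > Park Build/T2 11 > Blood Drive/T1 10 > Blood Drive/T2 7 > Food Bank/T2 2.
Food Bank T1 at 19: fill all 40 ; 140 left.
Park Build/T1 (16): +80 ; 60 left.
Tutoring/T1 (15): +40 ; 20 left.
20 remain; put them into Tutoring T2 at 14.
Total = 19×40 + 16×80 + 15×40 + 14×20 = 2920.

2920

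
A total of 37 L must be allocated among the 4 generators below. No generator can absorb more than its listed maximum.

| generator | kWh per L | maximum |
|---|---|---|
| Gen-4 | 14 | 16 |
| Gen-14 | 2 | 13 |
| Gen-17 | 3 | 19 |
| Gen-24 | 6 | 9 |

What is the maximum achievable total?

Rank by kWh per L: Gen-4 14 > Gen-24 6 > Gen-17 3 > Gen-14 2.
Gen-4: +16 to 16 (cap) — 21 left.
Give Gen-24 9 to hit its cap of 9 — 12 left.
Only 12 left; Gen-17 takes them to reach 12.
Total = 14×16 + 3×12 + 6×9 = 314.

314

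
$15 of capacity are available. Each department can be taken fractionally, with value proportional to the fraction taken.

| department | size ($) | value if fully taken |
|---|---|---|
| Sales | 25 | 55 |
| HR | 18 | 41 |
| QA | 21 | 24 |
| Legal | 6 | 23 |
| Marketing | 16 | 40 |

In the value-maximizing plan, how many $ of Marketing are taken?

9

Rank by value-to-size ratio: Legal 23/6≈3.83, Marketing 40/16≈2.5, HR 41/18≈2.28, Sales 55/25≈2.2, QA 24/21≈1.14.
Take all of Legal (6 $, value 23) — 9 $ left.
9 $ left: a 9/16 share of Marketing gives 40×9/16 = 22.5.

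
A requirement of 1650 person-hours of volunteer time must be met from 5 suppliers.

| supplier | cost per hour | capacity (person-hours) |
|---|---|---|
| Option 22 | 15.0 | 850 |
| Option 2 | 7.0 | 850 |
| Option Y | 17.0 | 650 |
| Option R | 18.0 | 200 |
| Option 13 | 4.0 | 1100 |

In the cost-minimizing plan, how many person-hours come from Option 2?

550

Use suppliers in increasing cost order.
Option 13 (4.0): use full 1100 → 550 person-hours to go.
Option 2 at 7.0: take 550 of its 850 → requirement met.
Option 22, Option Y, Option R: unused.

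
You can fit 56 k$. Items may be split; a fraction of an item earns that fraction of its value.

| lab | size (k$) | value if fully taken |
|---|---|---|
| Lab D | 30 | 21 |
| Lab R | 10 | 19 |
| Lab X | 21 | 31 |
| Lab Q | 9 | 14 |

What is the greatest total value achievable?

Sort by value density: Lab R 19/10≈1.9, Lab Q 14/9≈1.56, Lab X 31/21≈1.48, Lab D 21/30≈0.7.
Lab R: take in full, 10 k$ for value 19 → 46 left.
Take all of Lab Q (9 k$, value 14) → 37 k$ left.
All 21 k$ of Lab X fit (value 31) → 16 remain.
Only 16 k$ remain; take 16/30 of Lab D for value 21×16/30 = 11.2.
Total value = 75.2.

75.2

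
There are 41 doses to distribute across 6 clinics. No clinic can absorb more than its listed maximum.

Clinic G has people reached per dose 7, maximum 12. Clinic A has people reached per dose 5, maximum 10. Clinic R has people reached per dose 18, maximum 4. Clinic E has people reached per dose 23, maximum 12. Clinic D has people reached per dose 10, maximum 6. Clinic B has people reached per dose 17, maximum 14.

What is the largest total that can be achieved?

681

Rank by people reached per dose: Clinic E 23 > Clinic R 18 > Clinic B 17 > Clinic D 10 > Clinic G 7 > Clinic A 5.
Clinic E: +12 to 12 (cap) ; 29 left.
Clinic R takes 4 to reach its cap of 4 ; 25 left.
Clinic B: +14 to 14 (cap) ; 11 left.
Give Clinic D 6 to hit its cap of 6 ; 5 left.
Clinic G has room for 12 but only 5 remain, so it gets 5.
Total = 7×5 + 18×4 + 23×12 + 10×6 + 17×14 = 681.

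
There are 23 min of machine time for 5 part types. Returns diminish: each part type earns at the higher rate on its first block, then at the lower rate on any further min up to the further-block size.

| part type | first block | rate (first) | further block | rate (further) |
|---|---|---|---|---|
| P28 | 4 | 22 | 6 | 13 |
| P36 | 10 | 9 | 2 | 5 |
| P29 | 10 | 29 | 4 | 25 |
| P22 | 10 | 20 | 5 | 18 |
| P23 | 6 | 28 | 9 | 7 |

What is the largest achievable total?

624

Treat each block as its own option and order by rate: P29/tier1 29 > P23/tier1 28 > P29/tier2 25 > P28/tier1 22 > P22/tier1 20 > P22/tier2 18 > P28/tier2 13 > P36/tier1 9 > P23/tier2 7 > P36/tier2 5.
P29 tier1 at 29: fill all 10 → 13 left.
P23/tier1 (28): +6 → 7 left.
Fill P29 tier2 block (4 at 25) → 3 left.
P28/tier1: +3 of 4 at 22; pool empty.
Total = 29×10 + 28×6 + 25×4 + 22×3 = 624.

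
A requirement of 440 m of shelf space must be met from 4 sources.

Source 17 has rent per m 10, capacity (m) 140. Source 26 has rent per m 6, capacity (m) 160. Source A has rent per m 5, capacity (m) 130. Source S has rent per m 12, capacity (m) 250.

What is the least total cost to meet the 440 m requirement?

Fill from the cheapest source first.
Source A (5): use full 130 → 310 m to go.
Source 26 (6): use full 160 → 150 m to go.
Source 17 at 10: take all 140 m → 10 still needed.
Take 10 from Source S at 12 to finish.
Cost = 130×5 + 160×6 + 140×10 + 10×12 = 3130.

3130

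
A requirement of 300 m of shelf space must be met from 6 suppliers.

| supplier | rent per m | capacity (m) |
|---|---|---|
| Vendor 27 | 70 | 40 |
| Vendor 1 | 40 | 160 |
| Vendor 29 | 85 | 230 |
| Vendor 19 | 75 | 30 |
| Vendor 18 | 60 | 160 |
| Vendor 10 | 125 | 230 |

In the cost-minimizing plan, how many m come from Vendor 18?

Cheapest first:
Vendor 1 at 40: take all 160 m ; 140 still needed.
Vendor 18 at 60: take 140 of its 160 ; requirement met.
Vendor 27, Vendor 19, Vendor 29, Vendor 10: unused.

140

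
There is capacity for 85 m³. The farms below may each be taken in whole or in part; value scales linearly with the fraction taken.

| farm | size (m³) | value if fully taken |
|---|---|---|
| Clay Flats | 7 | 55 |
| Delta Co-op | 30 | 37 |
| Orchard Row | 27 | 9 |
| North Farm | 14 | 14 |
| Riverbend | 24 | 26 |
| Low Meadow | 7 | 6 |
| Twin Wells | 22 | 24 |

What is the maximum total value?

Rank by value-to-size ratio: Clay Flats 55/7≈7.86, Delta Co-op 37/30≈1.23, Twin Wells 24/22≈1.09, Riverbend 26/24≈1.08, North Farm 14/14≈1, Low Meadow 6/7≈0.857, Orchard Row 9/27≈0.333.
Clay Flats: take in full, 7 m³ for value 55 → 78 left.
All 30 m³ of Delta Co-op fit (value 37) → 48 remain.
Take all of Twin Wells (22 m³, value 24) → 26 m³ left.
Take all of Riverbend (24 m³, value 26) → 2 m³ left.
Only 2 m³ remain; take 2/14 of North Farm for value 14×2/14 = 2.
Total value = 144.

144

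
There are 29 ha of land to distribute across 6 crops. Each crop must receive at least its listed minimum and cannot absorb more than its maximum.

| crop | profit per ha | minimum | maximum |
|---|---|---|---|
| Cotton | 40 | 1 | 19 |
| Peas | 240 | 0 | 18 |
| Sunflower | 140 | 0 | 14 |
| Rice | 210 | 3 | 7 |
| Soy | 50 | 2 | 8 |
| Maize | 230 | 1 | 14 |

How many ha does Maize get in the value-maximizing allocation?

Meeting every minimum uses 1+0+0+3+2+1 = 7 ha, leaving 22.
Highest profit per ha first: Peas 240 > Maize 230 > Rice 210 > Sunflower 140 > Soy 50 > Cotton 40.
Peas takes 18 more to reach its cap of 18 → 4 left.
Only 4 left; Maize takes them to reach 5.

5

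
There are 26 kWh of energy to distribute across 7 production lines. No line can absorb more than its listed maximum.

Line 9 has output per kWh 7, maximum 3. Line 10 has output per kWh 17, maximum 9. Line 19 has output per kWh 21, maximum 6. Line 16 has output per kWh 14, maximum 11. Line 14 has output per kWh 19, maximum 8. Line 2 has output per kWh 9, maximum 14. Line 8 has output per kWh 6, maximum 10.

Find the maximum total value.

473

Rank by output per kWh: Line 19 21 > Line 14 19 > Line 10 17 > Line 16 14 > Line 2 9 > Line 9 7 > Line 8 6.
Line 19: +6 to 6 (cap) → 20 left.
Line 14: +8 to 8 (cap) → 12 left.
Line 10 takes 9 to reach its cap of 9 → 3 left.
Line 16 has room for 11 but only 3 remain, so it gets 3.
Total = 17×9 + 21×6 + 14×3 + 19×8 = 473.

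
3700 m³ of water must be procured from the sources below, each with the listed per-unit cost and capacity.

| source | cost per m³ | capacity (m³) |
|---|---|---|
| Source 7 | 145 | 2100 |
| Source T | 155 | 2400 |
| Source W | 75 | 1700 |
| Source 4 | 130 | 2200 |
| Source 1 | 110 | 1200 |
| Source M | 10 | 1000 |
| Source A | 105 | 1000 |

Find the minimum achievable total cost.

242500

Fill from the cheapest source first.
Source M at 10: take all 1000 m³ → 2700 still needed.
Source W (75): use full 1700 → 1000 m³ to go.
Source A (105): use full 1000 → 0 m³ to go.
Source 1, Source 4, Source 7, Source T: unused.
Cost = 1000×10 + 1700×75 + 1000×105 = 242500.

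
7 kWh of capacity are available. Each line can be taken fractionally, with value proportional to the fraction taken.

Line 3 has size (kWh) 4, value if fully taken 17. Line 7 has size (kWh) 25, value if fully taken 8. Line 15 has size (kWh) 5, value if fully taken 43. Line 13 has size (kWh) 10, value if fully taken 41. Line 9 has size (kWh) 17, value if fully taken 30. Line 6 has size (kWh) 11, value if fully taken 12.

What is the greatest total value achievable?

Best value per unit of size first: Line 15 43/5≈8.6, Line 3 17/4≈4.25, Line 13 41/10≈4.1, Line 9 30/17≈1.76, Line 6 12/11≈1.09, Line 7 8/25≈0.32.
Line 15: take in full, 5 kWh for value 43 → 2 left.
2 kWh left: a 2/4 share of Line 3 gives 17×2/4 = 8.5.
Total value = 51.5.

51.5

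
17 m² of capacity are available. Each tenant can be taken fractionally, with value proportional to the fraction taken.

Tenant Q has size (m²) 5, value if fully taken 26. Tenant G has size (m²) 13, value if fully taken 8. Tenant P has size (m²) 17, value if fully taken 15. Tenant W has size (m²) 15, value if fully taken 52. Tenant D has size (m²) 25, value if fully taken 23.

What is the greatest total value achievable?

67.6

Best value per unit of size first: Tenant Q 26/5≈5.2, Tenant W 52/15≈3.47, Tenant D 23/25≈0.92, Tenant P 15/17≈0.882, Tenant G 8/13≈0.615.
Tenant Q: take in full, 5 m² for value 26 → 12 left.
Only 12 m² remain; take 12/15 of Tenant W for value 52×12/15 = 41.6.
Total value = 67.6.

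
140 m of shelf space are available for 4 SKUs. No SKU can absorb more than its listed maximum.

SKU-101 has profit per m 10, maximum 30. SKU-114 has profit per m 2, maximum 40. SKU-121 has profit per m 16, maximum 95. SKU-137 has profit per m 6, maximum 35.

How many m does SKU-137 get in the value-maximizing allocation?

Rank by profit per m: SKU-121 16 > SKU-101 10 > SKU-137 6 > SKU-114 2.
SKU-121 takes 95 to reach its cap of 95 — 45 left.
Give SKU-101 30 to hit its cap of 30 — 15 left.
SKU-137: +15 (room for 35) → 15. Pool exhausted.

15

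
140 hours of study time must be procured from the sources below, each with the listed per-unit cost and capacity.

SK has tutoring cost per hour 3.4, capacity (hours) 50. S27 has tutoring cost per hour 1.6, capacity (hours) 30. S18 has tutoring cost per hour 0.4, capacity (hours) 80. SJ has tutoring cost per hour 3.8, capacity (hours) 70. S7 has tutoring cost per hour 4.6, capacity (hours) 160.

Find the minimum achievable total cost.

182

Cheapest first:
S18 (0.4): use full 80 — 60 hours to go.
Take 30 from S27 at 1.6 — need 30 more.
SK at 3.4: take 30 of its 50 — requirement met.
SJ, S7: unused.
Cost = 80×0.4 + 30×1.6 + 30×3.4 = 182.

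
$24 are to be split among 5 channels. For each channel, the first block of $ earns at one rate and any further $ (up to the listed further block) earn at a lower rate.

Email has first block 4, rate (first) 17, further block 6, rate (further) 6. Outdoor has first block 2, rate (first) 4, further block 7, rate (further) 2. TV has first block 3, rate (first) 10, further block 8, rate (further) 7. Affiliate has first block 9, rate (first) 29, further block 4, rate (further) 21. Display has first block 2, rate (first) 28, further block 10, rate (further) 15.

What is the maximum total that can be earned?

544

Rank every tier by rate: Affiliate/tier1 29 > Display/tier1 28 > Affiliate/tier2 21 > Email/tier1 17 > Display/tier2 15 > TV/tier1 10 > TV/tier2 7 > Email/tier2 6 > Outdoor/tier1 4 > Outdoor/tier2 2.
Affiliate tier1 at 29: fill all 9 ; 15 left.
Display tier1 at 28: fill all 2 ; 13 left.
Affiliate tier2 at 21: fill all 4 ; 9 left.
Email/tier1 (17): +4 ; 5 left.
Display tier2 at 15: only 5 left, fill 5.
Total = 29×9 + 28×2 + 21×4 + 17×4 + 15×5 = 544.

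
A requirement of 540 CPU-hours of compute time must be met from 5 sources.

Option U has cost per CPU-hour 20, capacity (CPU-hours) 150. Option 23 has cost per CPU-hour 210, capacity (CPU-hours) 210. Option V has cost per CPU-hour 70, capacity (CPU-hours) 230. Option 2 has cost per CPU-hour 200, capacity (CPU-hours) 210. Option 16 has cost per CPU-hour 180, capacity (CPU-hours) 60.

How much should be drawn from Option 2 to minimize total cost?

100

Fill from the cheapest source first.
Option U at 20: take all 150 CPU-hours → 390 still needed.
Take 230 from Option V at 70 → need 160 more.
Take 60 from Option 16 at 180 → need 100 more.
Take 100 from Option 2 at 200 to finish.
Option 23: unused.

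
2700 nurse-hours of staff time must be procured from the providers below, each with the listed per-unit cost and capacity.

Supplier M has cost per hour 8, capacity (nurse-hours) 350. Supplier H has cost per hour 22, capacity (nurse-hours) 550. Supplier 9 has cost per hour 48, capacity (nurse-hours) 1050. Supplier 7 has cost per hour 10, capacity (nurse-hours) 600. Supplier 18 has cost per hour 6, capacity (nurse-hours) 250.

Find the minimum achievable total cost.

68000

Use providers in increasing cost order.
Take 250 from Supplier 18 at 6 → need 2450 more.
Take 350 from Supplier M at 8 → need 2100 more.
Take 600 from Supplier 7 at 10 → need 1500 more.
Take 550 from Supplier H at 22 → need 950 more.
Supplier 9 (48): take the remaining 950 → done.
Cost = 250×6 + 350×8 + 600×10 + 550×22 + 950×48 = 68000.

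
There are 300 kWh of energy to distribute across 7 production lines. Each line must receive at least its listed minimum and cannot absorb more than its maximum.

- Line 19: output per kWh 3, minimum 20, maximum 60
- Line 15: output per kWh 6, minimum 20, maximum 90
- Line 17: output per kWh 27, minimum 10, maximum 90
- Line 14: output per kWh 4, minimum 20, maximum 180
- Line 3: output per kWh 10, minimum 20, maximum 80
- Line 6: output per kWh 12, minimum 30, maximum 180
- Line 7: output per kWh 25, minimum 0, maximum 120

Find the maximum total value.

Meeting every minimum uses 20+20+10+20+20+30+0 = 120 kWh, leaving 180.
Rank by output per kWh: Line 17 27 > Line 7 25 > Line 6 12 > Line 3 10 > Line 15 6 > Line 14 4 > Line 19 3.
Line 17: +80 to 90 (cap) — 100 left.
Only 100 left; Line 7 takes them to reach 100.
Total = 3×20 + 6×20 + 27×90 + 4×20 + 10×20 + 12×30 + 25×100 = 5750.

5750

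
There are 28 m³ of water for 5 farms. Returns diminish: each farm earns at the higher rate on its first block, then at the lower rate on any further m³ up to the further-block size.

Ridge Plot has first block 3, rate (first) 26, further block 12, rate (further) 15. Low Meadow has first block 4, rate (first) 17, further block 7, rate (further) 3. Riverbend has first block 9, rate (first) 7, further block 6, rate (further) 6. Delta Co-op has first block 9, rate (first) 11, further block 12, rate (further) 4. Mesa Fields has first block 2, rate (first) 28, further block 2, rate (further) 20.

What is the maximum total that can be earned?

Treat each block as its own option and order by rate: Mesa Fields/first 28 > Ridge Plot/first 26 > Mesa Fields/second 20 > Low Meadow/first 17 > Ridge Plot/second 15 > Delta Co-op/first 11 > Riverbend/first 7 > Riverbend/second 6 > Delta Co-op/second 4 > Low Meadow/second 3.
Mesa Fields first at 28: fill all 2 — 26 left.
Ridge Plot/first (26): +3 — 23 left.
Mesa Fields second at 20: fill all 2 — 21 left.
Fill Low Meadow first block (4 at 17) — 17 left.
Fill Ridge Plot second block (12 at 15) — 5 left.
5 remain; put them into Delta Co-op first at 11.
Total = 28×2 + 26×3 + 20×2 + 17×4 + 15×12 + 11×5 = 477.

477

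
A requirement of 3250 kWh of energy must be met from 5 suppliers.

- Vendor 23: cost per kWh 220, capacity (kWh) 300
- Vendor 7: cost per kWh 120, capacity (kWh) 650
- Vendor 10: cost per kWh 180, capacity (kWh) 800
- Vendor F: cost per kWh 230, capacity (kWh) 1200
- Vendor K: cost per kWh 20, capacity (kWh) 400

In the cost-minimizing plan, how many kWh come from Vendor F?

Fill from the cheapest supplier first.
Take 400 from Vendor K at 20 ; need 2850 more.
Take 650 from Vendor 7 at 120 ; need 2200 more.
Vendor 10 (180): use full 800 ; 1400 kWh to go.
Vendor 23 (220): use full 300 ; 1100 kWh to go.
Take 1100 from Vendor F at 230 to finish.

1100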